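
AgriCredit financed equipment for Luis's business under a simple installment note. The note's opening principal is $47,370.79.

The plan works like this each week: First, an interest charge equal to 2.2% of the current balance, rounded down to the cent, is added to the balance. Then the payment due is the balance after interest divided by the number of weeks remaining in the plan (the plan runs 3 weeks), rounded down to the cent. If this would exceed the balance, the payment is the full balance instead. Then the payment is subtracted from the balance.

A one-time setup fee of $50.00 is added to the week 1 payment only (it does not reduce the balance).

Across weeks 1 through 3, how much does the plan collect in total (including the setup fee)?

# | Opening | Interest | Payment | Fee | End bal
1 | $47,370.79 | $1,042.15 | $16,137.64 | $50.00 | $32,275.30
2 | $32,275.30 | $710.05 | $16,492.67 | — | $16,492.68
3 | $16,492.68 | $362.83 | $16,855.51 | — | $0.00
Total paid: $49,535.82

$49,535.82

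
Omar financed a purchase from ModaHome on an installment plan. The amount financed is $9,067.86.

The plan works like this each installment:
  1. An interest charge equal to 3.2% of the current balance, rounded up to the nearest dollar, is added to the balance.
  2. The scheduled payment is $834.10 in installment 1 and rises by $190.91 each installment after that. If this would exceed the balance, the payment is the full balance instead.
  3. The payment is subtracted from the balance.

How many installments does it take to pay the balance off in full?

Installment 1: opening $9,067.86; interest $291.00 → $9,358.86; payment $834.10; balance $8,524.76
Installment 2: opening $8,524.76; interest $273.00 → $8,797.76; payment $1,025.01; balance $7,772.75
Installment 3: opening $7,772.75; interest $249.00 → $8,021.75; payment $1,215.92; balance $6,805.83
Installment 4: opening $6,805.83; interest $218.00 → $7,023.83; payment $1,406.83; balance $5,617.00
Installment 5: opening $5,617.00; interest $180.00 → $5,797.00; payment $1,597.74; balance $4,199.26
Installment 6: opening $4,199.26; interest $135.00 → $4,334.26; payment $1,788.65; balance $2,545.61
Installment 7: opening $2,545.61; interest $82.00 → $2,627.61; payment $1,979.56; balance $648.05
Installment 8: opening $648.05; interest $21.00 → $669.05; payment $669.05; balance $0.00
Balance reaches $0.00 in installment 8.

8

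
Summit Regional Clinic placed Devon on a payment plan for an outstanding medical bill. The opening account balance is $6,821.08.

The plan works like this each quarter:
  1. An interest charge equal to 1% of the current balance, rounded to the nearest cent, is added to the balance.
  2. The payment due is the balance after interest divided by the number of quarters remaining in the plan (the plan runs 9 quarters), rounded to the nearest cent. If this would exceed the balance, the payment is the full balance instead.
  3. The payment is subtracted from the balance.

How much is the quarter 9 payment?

$828.90

# | Opening | Interest | Payment | End bal
1 | $6,821.08 | $68.21 | $765.48 | $6,123.81
2 | $6,123.81 | $61.24 | $773.13 | $5,411.92
3 | $5,411.92 | $54.12 | $780.86 | $4,685.18
4 | $4,685.18 | $46.85 | $788.67 | $3,943.36
5 | $3,943.36 | $39.43 | $796.56 | $3,186.23
6 | $3,186.23 | $31.86 | $804.52 | $2,413.57
7 | $2,413.57 | $24.14 | $812.57 | $1,625.14
8 | $1,625.14 | $16.25 | $820.70 | $820.69
9 | $820.69 | $8.21 | $828.90 | $0.00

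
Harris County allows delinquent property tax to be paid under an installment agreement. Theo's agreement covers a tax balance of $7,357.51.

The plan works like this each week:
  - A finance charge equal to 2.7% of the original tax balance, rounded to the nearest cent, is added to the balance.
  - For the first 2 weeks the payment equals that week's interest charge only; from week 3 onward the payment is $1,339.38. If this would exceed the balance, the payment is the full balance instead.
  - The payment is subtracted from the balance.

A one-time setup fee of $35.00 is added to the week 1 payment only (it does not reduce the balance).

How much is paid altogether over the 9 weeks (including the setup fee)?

$9,180.36

Week 1: $7,357.51 +$198.65 interest = $7,556.16; pay $198.65 (+ $35.00 fee) → $7,357.51
Week 2: $7,357.51 +$198.65 interest = $7,556.16; pay $198.65 → $7,357.51
Week 3: $7,357.51 +$198.65 interest = $7,556.16; pay $1,339.38 → $6,216.78
Week 4: $6,216.78 +$198.65 interest = $6,415.43; pay $1,339.38 → $5,076.05
Week 5: $5,076.05 +$198.65 interest = $5,274.70; pay $1,339.38 → $3,935.32
Week 6: $3,935.32 +$198.65 interest = $4,133.97; pay $1,339.38 → $2,794.59
Week 7: $2,794.59 +$198.65 interest = $2,993.24; pay $1,339.38 → $1,653.86
Week 8: $1,653.86 +$198.65 interest = $1,852.51; pay $1,339.38 → $513.13
Week 9: $513.13 +$198.65 interest = $711.78; pay $711.78 → $0.00
Total paid: $9,180.36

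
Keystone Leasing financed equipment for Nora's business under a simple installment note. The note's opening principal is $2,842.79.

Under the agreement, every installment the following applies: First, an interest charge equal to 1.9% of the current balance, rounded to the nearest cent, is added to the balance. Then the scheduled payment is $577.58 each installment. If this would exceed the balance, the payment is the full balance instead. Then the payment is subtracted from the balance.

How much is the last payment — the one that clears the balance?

# | Opening | Interest | Payment | End bal
1 | $2,842.79 | $54.01 | $577.58 | $2,319.22
2 | $2,319.22 | $44.07 | $577.58 | $1,785.71
3 | $1,785.71 | $33.93 | $577.58 | $1,242.06
4 | $1,242.06 | $23.60 | $577.58 | $688.08
5 | $688.08 | $13.07 | $577.58 | $123.57
6 | $123.57 | $2.35 | $125.92 | $0.00

$125.92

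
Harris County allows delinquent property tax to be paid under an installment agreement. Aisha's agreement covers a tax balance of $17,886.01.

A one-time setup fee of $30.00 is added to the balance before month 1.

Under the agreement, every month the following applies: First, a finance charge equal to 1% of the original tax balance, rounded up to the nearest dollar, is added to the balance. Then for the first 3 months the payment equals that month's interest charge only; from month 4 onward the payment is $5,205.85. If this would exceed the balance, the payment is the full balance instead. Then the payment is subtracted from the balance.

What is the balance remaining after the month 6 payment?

# | Opening | Interest | Payment | End bal
1 | $17,916.01 | $179.00 | $179.00 | $17,916.01
2 | $17,916.01 | $179.00 | $179.00 | $17,916.01
3 | $17,916.01 | $179.00 | $179.00 | $17,916.01
4 | $17,916.01 | $179.00 | $5,205.85 | $12,889.16
5 | $12,889.16 | $179.00 | $5,205.85 | $7,862.31
6 | $7,862.31 | $179.00 | $5,205.85 | $2,835.46

$2,835.46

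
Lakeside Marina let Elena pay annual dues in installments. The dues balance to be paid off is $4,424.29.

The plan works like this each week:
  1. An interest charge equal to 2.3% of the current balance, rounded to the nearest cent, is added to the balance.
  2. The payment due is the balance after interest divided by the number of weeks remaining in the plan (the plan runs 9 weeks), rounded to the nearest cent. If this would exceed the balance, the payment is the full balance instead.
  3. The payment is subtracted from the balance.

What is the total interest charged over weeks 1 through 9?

Week 1: $4,424.29 +$101.76 interest = $4,526.05; pay $502.89 → $4,023.16
Week 2: $4,023.16 +$92.53 interest = $4,115.69; pay $514.46 → $3,601.23
Week 3: $3,601.23 +$82.83 interest = $3,684.06; pay $526.29 → $3,157.77
Week 4: $3,157.77 +$72.63 interest = $3,230.40; pay $538.40 → $2,692.00
Week 5: $2,692.00 +$61.92 interest = $2,753.92; pay $550.78 → $2,203.14
Week 6: $2,203.14 +$50.67 interest = $2,253.81; pay $563.45 → $1,690.36
Week 7: $1,690.36 +$38.88 interest = $1,729.24; pay $576.41 → $1,152.83
Week 8: $1,152.83 +$26.52 interest = $1,179.35; pay $589.68 → $589.67
Week 9: $589.67 +$13.56 interest = $603.23; pay $603.23 → $0.00
Total interest: $101.76 + $92.53 + $82.83 + $72.63 + $61.92 + $50.67 + $38.88 + $26.52 + $13.56 = $541.30

$541.30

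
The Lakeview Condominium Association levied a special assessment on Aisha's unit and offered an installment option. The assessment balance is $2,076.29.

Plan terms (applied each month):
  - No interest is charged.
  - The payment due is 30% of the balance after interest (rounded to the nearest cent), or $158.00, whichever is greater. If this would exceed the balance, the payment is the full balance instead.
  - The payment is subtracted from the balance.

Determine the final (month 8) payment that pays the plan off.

$24.52

Month 1: $2,076.29 − $622.89 → $1,453.40
Month 2: $1,453.40 − $436.02 → $1,017.38
Month 3: $1,017.38 − $305.21 → $712.17
Month 4: $712.17 − $213.65 → $498.52
Month 5: $498.52 − $158.00 → $340.52
Month 6: $340.52 − $158.00 → $182.52
Month 7: $182.52 − $158.00 → $24.52
Month 8: $24.52 − $24.52 → $0.00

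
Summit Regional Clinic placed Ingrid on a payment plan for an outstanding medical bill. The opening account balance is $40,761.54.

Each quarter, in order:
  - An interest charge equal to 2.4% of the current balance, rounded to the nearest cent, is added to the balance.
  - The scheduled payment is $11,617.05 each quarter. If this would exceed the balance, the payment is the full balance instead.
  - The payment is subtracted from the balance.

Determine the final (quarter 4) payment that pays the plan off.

Quarter 1: $40,761.54 +$978.28 interest = $41,739.82; pay $11,617.05 → $30,122.77
Quarter 2: $30,122.77 +$722.95 interest = $30,845.72; pay $11,617.05 → $19,228.67
Quarter 3: $19,228.67 +$461.49 interest = $19,690.16; pay $11,617.05 → $8,073.11
Quarter 4: $8,073.11 +$193.75 interest = $8,266.86; pay $8,266.86 → $0.00

$8,266.86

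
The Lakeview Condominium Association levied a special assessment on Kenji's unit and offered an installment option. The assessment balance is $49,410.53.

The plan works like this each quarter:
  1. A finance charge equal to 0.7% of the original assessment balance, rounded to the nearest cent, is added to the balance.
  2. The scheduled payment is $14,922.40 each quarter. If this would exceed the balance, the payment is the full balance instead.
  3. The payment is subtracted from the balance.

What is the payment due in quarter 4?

Quarter 1: opening $49,410.53; interest $345.87 → $49,756.40; payment $14,922.40; balance $34,834.00
Quarter 2: opening $34,834.00; interest $345.87 → $35,179.87; payment $14,922.40; balance $20,257.47
Quarter 3: opening $20,257.47; interest $345.87 → $20,603.34; payment $14,922.40; balance $5,680.94
Quarter 4: opening $5,680.94; interest $345.87 → $6,026.81; payment $6,026.81; balance $0.00

$6,026.81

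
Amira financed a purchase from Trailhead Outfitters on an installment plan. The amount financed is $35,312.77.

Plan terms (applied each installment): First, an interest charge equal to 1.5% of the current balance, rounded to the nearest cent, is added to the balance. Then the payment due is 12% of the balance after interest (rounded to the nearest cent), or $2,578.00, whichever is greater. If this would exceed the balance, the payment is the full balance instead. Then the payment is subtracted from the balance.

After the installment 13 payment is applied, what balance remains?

$875.52

Installment 1: $35,312.77 +$529.69 interest = $35,842.46; pay $4,301.10 → $31,541.36
Installment 2: $31,541.36 +$473.12 interest = $32,014.48; pay $3,841.74 → $28,172.74
Installment 3: $28,172.74 +$422.59 interest = $28,595.33; pay $3,431.44 → $25,163.89
Installment 4: $25,163.89 +$377.46 interest = $25,541.35; pay $3,064.96 → $22,476.39
Installment 5: $22,476.39 +$337.15 interest = $22,813.54; pay $2,737.62 → $20,075.92
Installment 6: $20,075.92 +$301.14 interest = $20,377.06; pay $2,578.00 → $17,799.06
Installment 7: $17,799.06 +$266.99 interest = $18,066.05; pay $2,578.00 → $15,488.05
Installment 8: $15,488.05 +$232.32 interest = $15,720.37; pay $2,578.00 → $13,142.37
Installment 9: $13,142.37 +$197.14 interest = $13,339.51; pay $2,578.00 → $10,761.51
Installment 10: $10,761.51 +$161.42 interest = $10,922.93; pay $2,578.00 → $8,344.93
Installment 11: $8,344.93 +$125.17 interest = $8,470.10; pay $2,578.00 → $5,892.10
Installment 12: $5,892.10 +$88.38 interest = $5,980.48; pay $2,578.00 → $3,402.48
Installment 13: $3,402.48 +$51.04 interest = $3,453.52; pay $2,578.00 → $875.52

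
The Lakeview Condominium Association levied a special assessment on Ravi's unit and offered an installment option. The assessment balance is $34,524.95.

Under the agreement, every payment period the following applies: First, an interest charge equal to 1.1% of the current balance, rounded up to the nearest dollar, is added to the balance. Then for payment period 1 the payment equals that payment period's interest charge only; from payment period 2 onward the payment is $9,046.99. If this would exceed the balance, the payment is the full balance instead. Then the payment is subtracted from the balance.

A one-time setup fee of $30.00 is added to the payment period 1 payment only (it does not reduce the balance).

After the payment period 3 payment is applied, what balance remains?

$17,095.97

Payment period 1: $34,524.95 +$380.00 interest = $34,904.95; pay $380.00 (+ $30.00 fee) → $34,524.95
Payment period 2: $34,524.95 +$380.00 interest = $34,904.95; pay $9,046.99 → $25,857.96
Payment period 3: $25,857.96 +$285.00 interest = $26,142.96; pay $9,046.99 → $17,095.97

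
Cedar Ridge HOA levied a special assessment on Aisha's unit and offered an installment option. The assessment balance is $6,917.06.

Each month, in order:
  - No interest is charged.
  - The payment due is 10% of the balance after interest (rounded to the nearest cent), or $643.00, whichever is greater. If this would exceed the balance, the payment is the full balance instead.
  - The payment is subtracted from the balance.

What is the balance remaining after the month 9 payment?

# | Opening | Payment | End bal
1 | $6,917.06 | $691.71 | $6,225.35
2 | $6,225.35 | $643.00 | $5,582.35
3 | $5,582.35 | $643.00 | $4,939.35
4 | $4,939.35 | $643.00 | $4,296.35
5 | $4,296.35 | $643.00 | $3,653.35
6 | $3,653.35 | $643.00 | $3,010.35
7 | $3,010.35 | $643.00 | $2,367.35
8 | $2,367.35 | $643.00 | $1,724.35
9 | $1,724.35 | $643.00 | $1,081.35

$1,081.35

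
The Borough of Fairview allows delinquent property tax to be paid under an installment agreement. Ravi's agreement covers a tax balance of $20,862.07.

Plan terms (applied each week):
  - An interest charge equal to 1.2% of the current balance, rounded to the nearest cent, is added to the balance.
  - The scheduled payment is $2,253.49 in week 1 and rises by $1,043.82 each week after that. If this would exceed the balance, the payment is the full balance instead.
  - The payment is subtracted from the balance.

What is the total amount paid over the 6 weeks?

Week 1: $20,862.07 +$250.34 interest = $21,112.41; pay $2,253.49 → $18,858.92
Week 2: $18,858.92 +$226.31 interest = $19,085.23; pay $3,297.31 → $15,787.92
Week 3: $15,787.92 +$189.46 interest = $15,977.38; pay $4,341.13 → $11,636.25
Week 4: $11,636.25 +$139.64 interest = $11,775.89; pay $5,384.95 → $6,390.94
Week 5: $6,390.94 +$76.69 interest = $6,467.63; pay $6,428.77 → $38.86
Week 6: $38.86 +$0.47 interest = $39.33; pay $39.33 → $0.00
Total paid: $21,744.98

$21,744.98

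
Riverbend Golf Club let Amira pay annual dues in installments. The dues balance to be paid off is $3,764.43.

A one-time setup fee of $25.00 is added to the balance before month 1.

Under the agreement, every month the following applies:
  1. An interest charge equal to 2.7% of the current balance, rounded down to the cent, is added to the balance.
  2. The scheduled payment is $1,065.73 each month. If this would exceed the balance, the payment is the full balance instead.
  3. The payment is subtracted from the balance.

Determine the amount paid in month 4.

Month 1: opening $3,789.43; interest $102.31 → $3,891.74; payment $1,065.73; balance $2,826.01
Month 2: opening $2,826.01; interest $76.30 → $2,902.31; payment $1,065.73; balance $1,836.58
Month 3: opening $1,836.58; interest $49.58 → $1,886.16; payment $1,065.73; balance $820.43
Month 4: opening $820.43; interest $22.15 → $842.58; payment $842.58; balance $0.00

$842.58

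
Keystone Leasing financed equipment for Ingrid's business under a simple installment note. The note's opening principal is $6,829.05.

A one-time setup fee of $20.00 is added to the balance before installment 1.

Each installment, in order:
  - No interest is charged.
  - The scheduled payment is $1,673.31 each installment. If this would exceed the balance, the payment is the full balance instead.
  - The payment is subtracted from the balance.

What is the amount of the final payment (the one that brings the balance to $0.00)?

$155.81

Installment 1: $6,849.05 − $1,673.31 → $5,175.74
Installment 2: $5,175.74 − $1,673.31 → $3,502.43
Installment 3: $3,502.43 − $1,673.31 → $1,829.12
Installment 4: $1,829.12 − $1,673.31 → $155.81
Installment 5: $155.81 − $155.81 → $0.00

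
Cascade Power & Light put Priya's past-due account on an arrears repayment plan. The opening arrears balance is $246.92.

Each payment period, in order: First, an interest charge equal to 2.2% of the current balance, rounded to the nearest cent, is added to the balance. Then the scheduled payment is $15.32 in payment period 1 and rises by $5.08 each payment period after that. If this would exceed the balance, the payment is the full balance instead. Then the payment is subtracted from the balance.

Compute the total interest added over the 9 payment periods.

Payment period 1: $246.92 +$5.43 interest = $252.35; pay $15.32 → $237.03
Payment period 2: $237.03 +$5.21 interest = $242.24; pay $20.40 → $221.84
Payment period 3: $221.84 +$4.88 interest = $226.72; pay $25.48 → $201.24
Payment period 4: $201.24 +$4.43 interest = $205.67; pay $30.56 → $175.11
Payment period 5: $175.11 +$3.85 interest = $178.96; pay $35.64 → $143.32
Payment period 6: $143.32 +$3.15 interest = $146.47; pay $40.72 → $105.75
Payment period 7: $105.75 +$2.33 interest = $108.08; pay $45.80 → $62.28
Payment period 8: $62.28 +$1.37 interest = $63.65; pay $50.88 → $12.77
Payment period 9: $12.77 +$0.28 interest = $13.05; pay $13.05 → $0.00
Total interest: $5.43 + $5.21 + $4.88 + $4.43 + $3.85 + $3.15 + $2.33 + $1.37 + $0.28 = $30.93

$30.93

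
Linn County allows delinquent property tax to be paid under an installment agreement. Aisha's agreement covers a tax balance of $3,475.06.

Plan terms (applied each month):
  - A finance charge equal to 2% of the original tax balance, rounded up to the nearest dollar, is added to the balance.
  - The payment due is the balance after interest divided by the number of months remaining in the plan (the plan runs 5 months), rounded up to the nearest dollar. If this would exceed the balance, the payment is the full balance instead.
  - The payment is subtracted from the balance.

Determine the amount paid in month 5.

Month 1: opening $3,475.06; interest $70.00 → $3,545.06; payment $710.00; balance $2,835.06
Month 2: opening $2,835.06; interest $70.00 → $2,905.06; payment $727.00; balance $2,178.06
Month 3: opening $2,178.06; interest $70.00 → $2,248.06; payment $750.00; balance $1,498.06
Month 4: opening $1,498.06; interest $70.00 → $1,568.06; payment $785.00; balance $783.06
Month 5: opening $783.06; interest $70.00 → $853.06; payment $853.06; balance $0.00

$853.06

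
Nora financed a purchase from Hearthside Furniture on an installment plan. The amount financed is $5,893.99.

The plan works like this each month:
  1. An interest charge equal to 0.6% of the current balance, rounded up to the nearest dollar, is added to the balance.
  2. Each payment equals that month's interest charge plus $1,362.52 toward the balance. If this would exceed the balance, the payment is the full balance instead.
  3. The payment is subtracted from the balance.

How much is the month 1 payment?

$1,398.52

Month 1: $5,893.99 +$36.00 interest = $5,929.99; pay $1,398.52 → $4,531.47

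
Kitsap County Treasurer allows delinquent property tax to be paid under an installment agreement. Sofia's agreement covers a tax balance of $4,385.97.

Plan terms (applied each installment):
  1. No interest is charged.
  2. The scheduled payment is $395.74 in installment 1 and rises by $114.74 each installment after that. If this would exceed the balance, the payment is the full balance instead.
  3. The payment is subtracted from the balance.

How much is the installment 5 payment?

$854.70

# | Opening | Payment | End bal
1 | $4,385.97 | $395.74 | $3,990.23
2 | $3,990.23 | $510.48 | $3,479.75
3 | $3,479.75 | $625.22 | $2,854.53
4 | $2,854.53 | $739.96 | $2,114.57
5 | $2,114.57 | $854.70 | $1,259.87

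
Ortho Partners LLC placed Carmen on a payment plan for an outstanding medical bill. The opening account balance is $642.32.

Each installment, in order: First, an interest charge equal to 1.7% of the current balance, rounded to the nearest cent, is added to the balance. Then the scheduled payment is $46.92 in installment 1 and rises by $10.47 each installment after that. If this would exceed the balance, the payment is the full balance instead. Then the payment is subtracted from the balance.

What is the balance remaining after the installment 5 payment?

Installment 1: opening $642.32; interest $10.92 → $653.24; payment $46.92; balance $606.32
Installment 2: opening $606.32; interest $10.31 → $616.63; payment $57.39; balance $559.24
Installment 3: opening $559.24; interest $9.51 → $568.75; payment $67.86; balance $500.89
Installment 4: opening $500.89; interest $8.52 → $509.41; payment $78.33; balance $431.08
Installment 5: opening $431.08; interest $7.33 → $438.41; payment $88.80; balance $349.61

$349.61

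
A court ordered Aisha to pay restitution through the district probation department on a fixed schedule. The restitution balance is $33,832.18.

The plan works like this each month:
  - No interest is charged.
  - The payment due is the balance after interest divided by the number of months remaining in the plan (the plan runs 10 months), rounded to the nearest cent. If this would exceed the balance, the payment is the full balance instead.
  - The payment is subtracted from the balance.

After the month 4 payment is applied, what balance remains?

Month 1: opening $33,832.18; payment $3,383.22; balance $30,448.96
Month 2: opening $30,448.96; payment $3,383.22; balance $27,065.74
Month 3: opening $27,065.74; payment $3,383.22; balance $23,682.52
Month 4: opening $23,682.52; payment $3,383.22; balance $20,299.30

$20,299.30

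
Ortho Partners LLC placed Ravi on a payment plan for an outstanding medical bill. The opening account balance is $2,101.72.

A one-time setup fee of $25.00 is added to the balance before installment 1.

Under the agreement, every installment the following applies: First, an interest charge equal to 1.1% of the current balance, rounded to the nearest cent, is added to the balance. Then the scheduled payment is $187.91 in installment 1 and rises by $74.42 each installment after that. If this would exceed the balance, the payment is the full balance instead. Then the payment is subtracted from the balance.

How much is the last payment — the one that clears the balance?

$539.28

Installment 1: $2,126.72 +$23.39 interest = $2,150.11; pay $187.91 → $1,962.20
Installment 2: $1,962.20 +$21.58 interest = $1,983.78; pay $262.33 → $1,721.45
Installment 3: $1,721.45 +$18.94 interest = $1,740.39; pay $336.75 → $1,403.64
Installment 4: $1,403.64 +$15.44 interest = $1,419.08; pay $411.17 → $1,007.91
Installment 5: $1,007.91 +$11.09 interest = $1,019.00; pay $485.59 → $533.41
Installment 6: $533.41 +$5.87 interest = $539.28; pay $539.28 → $0.00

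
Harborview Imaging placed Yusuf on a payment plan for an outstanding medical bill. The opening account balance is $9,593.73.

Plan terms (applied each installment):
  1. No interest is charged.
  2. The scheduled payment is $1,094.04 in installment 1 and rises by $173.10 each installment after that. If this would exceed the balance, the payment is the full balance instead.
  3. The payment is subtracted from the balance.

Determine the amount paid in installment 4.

Installment 1: opening $9,593.73; payment $1,094.04; balance $8,499.69
Installment 2: opening $8,499.69; payment $1,267.14; balance $7,232.55
Installment 3: opening $7,232.55; payment $1,440.24; balance $5,792.31
Installment 4: opening $5,792.31; payment $1,613.34; balance $4,178.97

$1,613.34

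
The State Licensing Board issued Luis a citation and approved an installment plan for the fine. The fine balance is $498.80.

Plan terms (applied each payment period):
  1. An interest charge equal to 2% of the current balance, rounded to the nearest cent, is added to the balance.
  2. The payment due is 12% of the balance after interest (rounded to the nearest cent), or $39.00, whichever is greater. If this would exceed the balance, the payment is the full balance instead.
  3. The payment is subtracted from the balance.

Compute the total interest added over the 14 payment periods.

$67.94

Payment period 1: opening $498.80; interest $9.98 → $508.78; payment $61.05; balance $447.73
Payment period 2: opening $447.73; interest $8.95 → $456.68; payment $54.80; balance $401.88
Payment period 3: opening $401.88; interest $8.04 → $409.92; payment $49.19; balance $360.73
Payment period 4: opening $360.73; interest $7.21 → $367.94; payment $44.15; balance $323.79
Payment period 5: opening $323.79; interest $6.48 → $330.27; payment $39.63; balance $290.64
Payment period 6: opening $290.64; interest $5.81 → $296.45; payment $39.00; balance $257.45
Payment period 7: opening $257.45; interest $5.15 → $262.60; payment $39.00; balance $223.60
Payment period 8: opening $223.60; interest $4.47 → $228.07; payment $39.00; balance $189.07
Payment period 9: opening $189.07; interest $3.78 → $192.85; payment $39.00; balance $153.85
Payment period 10: opening $153.85; interest $3.08 → $156.93; payment $39.00; balance $117.93
Payment period 11: opening $117.93; interest $2.36 → $120.29; payment $39.00; balance $81.29
Payment period 12: opening $81.29; interest $1.63 → $82.92; payment $39.00; balance $43.92
Payment period 13: opening $43.92; interest $0.88 → $44.80; payment $39.00; balance $5.80
Payment period 14: opening $5.80; interest $0.12 → $5.92; payment $5.92; balance $0.00
Total interest: $9.98 + $8.95 + $8.04 + $7.21 + $6.48 + $5.81 + $5.15 + $4.47 + $3.78 + $3.08 + $2.36 + $1.63 + $0.88 + $0.12 = $67.94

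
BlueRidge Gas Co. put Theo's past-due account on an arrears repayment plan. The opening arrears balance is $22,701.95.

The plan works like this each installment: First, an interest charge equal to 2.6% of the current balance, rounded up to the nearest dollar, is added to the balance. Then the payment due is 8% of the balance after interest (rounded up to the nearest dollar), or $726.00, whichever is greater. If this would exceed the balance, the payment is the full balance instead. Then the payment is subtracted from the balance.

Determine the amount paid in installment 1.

$1,864.00

Installment 1: $22,701.95 +$591.00 interest = $23,292.95; pay $1,864.00 → $21,428.95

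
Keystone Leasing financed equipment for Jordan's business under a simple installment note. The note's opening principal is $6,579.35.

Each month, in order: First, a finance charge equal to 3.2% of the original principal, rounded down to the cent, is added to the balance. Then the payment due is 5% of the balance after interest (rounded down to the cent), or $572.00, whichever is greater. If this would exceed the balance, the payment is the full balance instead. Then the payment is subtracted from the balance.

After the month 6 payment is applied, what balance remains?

Month 1: $6,579.35 +$210.53 interest = $6,789.88; pay $572.00 → $6,217.88
Month 2: $6,217.88 +$210.53 interest = $6,428.41; pay $572.00 → $5,856.41
Month 3: $5,856.41 +$210.53 interest = $6,066.94; pay $572.00 → $5,494.94
Month 4: $5,494.94 +$210.53 interest = $5,705.47; pay $572.00 → $5,133.47
Month 5: $5,133.47 +$210.53 interest = $5,344.00; pay $572.00 → $4,772.00
Month 6: $4,772.00 +$210.53 interest = $4,982.53; pay $572.00 → $4,410.53

$4,410.53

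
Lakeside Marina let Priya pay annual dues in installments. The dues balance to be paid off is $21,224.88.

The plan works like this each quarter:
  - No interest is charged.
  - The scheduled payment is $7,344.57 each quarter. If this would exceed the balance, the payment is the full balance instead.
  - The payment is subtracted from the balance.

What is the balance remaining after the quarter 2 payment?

Quarter 1: $21,224.88 − $7,344.57 → $13,880.31
Quarter 2: $13,880.31 − $7,344.57 → $6,535.74

$6,535.74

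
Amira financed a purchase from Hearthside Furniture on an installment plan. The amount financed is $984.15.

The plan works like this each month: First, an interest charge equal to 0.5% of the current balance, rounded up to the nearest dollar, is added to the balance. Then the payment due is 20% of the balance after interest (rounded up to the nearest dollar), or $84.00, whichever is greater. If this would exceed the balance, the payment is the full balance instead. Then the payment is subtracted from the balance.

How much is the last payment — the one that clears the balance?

$1.15

Month 1: opening $984.15; interest $5.00 → $989.15; payment $198.00; balance $791.15
Month 2: opening $791.15; interest $4.00 → $795.15; payment $160.00; balance $635.15
Month 3: opening $635.15; interest $4.00 → $639.15; payment $128.00; balance $511.15
Month 4: opening $511.15; interest $3.00 → $514.15; payment $103.00; balance $411.15
Month 5: opening $411.15; interest $3.00 → $414.15; payment $84.00; balance $330.15
Month 6: opening $330.15; interest $2.00 → $332.15; payment $84.00; balance $248.15
Month 7: opening $248.15; interest $2.00 → $250.15; payment $84.00; balance $166.15
Month 8: opening $166.15; interest $1.00 → $167.15; payment $84.00; balance $83.15
Month 9: opening $83.15; interest $1.00 → $84.15; payment $84.00; balance $0.15
Month 10: opening $0.15; interest $1.00 → $1.15; payment $1.15; balance $0.00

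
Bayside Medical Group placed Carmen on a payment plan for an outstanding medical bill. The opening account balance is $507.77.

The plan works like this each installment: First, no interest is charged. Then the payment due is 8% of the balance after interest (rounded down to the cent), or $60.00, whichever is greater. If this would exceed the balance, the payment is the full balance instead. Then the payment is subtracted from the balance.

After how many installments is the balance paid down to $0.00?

9

Installment 1: $507.77 − $60.00 → $447.77
Installment 2: $447.77 − $60.00 → $387.77
Installment 3: $387.77 − $60.00 → $327.77
Installment 4: $327.77 − $60.00 → $267.77
Installment 5: $267.77 − $60.00 → $207.77
Installment 6: $207.77 − $60.00 → $147.77
Installment 7: $147.77 − $60.00 → $87.77
Installment 8: $87.77 − $60.00 → $27.77
Installment 9: $27.77 − $27.77 → $0.00
Balance reaches $0.00 in installment 9.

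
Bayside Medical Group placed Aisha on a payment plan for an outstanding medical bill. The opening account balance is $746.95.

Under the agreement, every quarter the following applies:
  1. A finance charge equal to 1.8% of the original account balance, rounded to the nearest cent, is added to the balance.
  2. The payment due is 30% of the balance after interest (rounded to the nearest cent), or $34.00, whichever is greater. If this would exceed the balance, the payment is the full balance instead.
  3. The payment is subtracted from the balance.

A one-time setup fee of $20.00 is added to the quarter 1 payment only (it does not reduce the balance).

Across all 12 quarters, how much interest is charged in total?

Quarter 1: opening $746.95; interest $13.45 → $760.40; payment $228.12 (+ $20.00 fee); balance $532.28
Quarter 2: opening $532.28; interest $13.45 → $545.73; payment $163.72; balance $382.01
Quarter 3: opening $382.01; interest $13.45 → $395.46; payment $118.64; balance $276.82
Quarter 4: opening $276.82; interest $13.45 → $290.27; payment $87.08; balance $203.19
Quarter 5: opening $203.19; interest $13.45 → $216.64; payment $64.99; balance $151.65
Quarter 6: opening $151.65; interest $13.45 → $165.10; payment $49.53; balance $115.57
Quarter 7: opening $115.57; interest $13.45 → $129.02; payment $38.71; balance $90.31
Quarter 8: opening $90.31; interest $13.45 → $103.76; payment $34.00; balance $69.76
Quarter 9: opening $69.76; interest $13.45 → $83.21; payment $34.00; balance $49.21
Quarter 10: opening $49.21; interest $13.45 → $62.66; payment $34.00; balance $28.66
Quarter 11: opening $28.66; interest $13.45 → $42.11; payment $34.00; balance $8.11
Quarter 12: opening $8.11; interest $13.45 → $21.56; payment $21.56; balance $0.00
Total interest: $13.45 + $13.45 + $13.45 + $13.45 + $13.45 + $13.45 + $13.45 + $13.45 + $13.45 + $13.45 + $13.45 + $13.45 = $161.40

$161.40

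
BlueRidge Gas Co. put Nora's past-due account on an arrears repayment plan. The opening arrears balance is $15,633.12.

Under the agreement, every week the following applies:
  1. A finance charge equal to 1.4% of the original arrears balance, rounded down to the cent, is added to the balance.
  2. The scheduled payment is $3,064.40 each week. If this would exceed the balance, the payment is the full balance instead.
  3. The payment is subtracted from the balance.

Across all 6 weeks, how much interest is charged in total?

Week 1: $15,633.12 +$218.86 interest = $15,851.98; pay $3,064.40 → $12,787.58
Week 2: $12,787.58 +$218.86 interest = $13,006.44; pay $3,064.40 → $9,942.04
Week 3: $9,942.04 +$218.86 interest = $10,160.90; pay $3,064.40 → $7,096.50
Week 4: $7,096.50 +$218.86 interest = $7,315.36; pay $3,064.40 → $4,250.96
Week 5: $4,250.96 +$218.86 interest = $4,469.82; pay $3,064.40 → $1,405.42
Week 6: $1,405.42 +$218.86 interest = $1,624.28; pay $1,624.28 → $0.00
Total interest: $218.86 + $218.86 + $218.86 + $218.86 + $218.86 + $218.86 = $1,313.16

$1,313.16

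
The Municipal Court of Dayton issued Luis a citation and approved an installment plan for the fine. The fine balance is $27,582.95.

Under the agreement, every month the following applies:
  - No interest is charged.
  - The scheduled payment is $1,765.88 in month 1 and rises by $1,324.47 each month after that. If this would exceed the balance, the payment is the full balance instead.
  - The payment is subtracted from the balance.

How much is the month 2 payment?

Month 1: opening $27,582.95; payment $1,765.88; balance $25,817.07
Month 2: opening $25,817.07; payment $3,090.35; balance $22,726.72

$3,090.35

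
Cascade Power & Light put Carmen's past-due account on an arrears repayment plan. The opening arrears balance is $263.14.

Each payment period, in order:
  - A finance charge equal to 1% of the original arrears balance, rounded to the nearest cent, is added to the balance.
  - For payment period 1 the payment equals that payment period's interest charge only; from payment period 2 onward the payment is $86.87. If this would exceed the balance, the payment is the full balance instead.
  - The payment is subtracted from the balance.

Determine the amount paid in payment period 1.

# | Opening | Interest | Payment | End bal
1 | $263.14 | $2.63 | $2.63 | $263.14

$2.63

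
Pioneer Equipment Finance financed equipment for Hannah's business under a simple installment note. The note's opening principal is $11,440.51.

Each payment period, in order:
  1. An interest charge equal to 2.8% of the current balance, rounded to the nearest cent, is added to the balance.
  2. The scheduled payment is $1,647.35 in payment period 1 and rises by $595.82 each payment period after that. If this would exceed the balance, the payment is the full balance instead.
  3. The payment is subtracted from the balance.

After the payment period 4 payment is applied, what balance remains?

# | Opening | Interest | Payment | End bal
1 | $11,440.51 | $320.33 | $1,647.35 | $10,113.49
2 | $10,113.49 | $283.18 | $2,243.17 | $8,153.50
3 | $8,153.50 | $228.30 | $2,838.99 | $5,542.81
4 | $5,542.81 | $155.20 | $3,434.81 | $2,263.20

$2,263.20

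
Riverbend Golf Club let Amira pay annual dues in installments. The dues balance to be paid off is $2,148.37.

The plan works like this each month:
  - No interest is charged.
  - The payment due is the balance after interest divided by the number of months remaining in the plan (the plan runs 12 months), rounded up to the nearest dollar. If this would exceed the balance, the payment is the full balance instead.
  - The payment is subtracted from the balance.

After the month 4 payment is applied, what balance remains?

Month 1: opening $2,148.37; payment $180.00; balance $1,968.37
Month 2: opening $1,968.37; payment $179.00; balance $1,789.37
Month 3: opening $1,789.37; payment $179.00; balance $1,610.37
Month 4: opening $1,610.37; payment $179.00; balance $1,431.37

$1,431.37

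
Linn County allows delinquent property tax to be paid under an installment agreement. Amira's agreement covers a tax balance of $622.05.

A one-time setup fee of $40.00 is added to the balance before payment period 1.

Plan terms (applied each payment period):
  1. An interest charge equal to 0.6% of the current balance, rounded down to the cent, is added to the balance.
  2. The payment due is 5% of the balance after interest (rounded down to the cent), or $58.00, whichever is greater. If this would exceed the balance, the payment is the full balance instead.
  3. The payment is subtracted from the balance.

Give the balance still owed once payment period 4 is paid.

$443.97

Payment period 1: opening $662.05; interest $3.97 → $666.02; payment $58.00; balance $608.02
Payment period 2: opening $608.02; interest $3.64 → $611.66; payment $58.00; balance $553.66
Payment period 3: opening $553.66; interest $3.32 → $556.98; payment $58.00; balance $498.98
Payment period 4: opening $498.98; interest $2.99 → $501.97; payment $58.00; balance $443.97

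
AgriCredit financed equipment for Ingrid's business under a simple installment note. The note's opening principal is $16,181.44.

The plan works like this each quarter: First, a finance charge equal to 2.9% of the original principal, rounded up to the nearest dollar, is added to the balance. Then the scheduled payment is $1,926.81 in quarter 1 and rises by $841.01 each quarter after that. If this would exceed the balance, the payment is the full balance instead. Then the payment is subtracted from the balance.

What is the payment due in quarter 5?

$5,290.85

# | Opening | Interest | Payment | End bal
1 | $16,181.44 | $470.00 | $1,926.81 | $14,724.63
2 | $14,724.63 | $470.00 | $2,767.82 | $12,426.81
3 | $12,426.81 | $470.00 | $3,608.83 | $9,287.98
4 | $9,287.98 | $470.00 | $4,449.84 | $5,308.14
5 | $5,308.14 | $470.00 | $5,290.85 | $487.29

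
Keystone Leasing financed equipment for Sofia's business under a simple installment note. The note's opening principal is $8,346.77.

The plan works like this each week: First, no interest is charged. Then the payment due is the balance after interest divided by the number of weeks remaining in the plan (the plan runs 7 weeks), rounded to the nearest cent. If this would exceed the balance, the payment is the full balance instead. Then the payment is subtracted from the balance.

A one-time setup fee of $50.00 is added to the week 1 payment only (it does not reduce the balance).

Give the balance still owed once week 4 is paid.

Week 1: opening $8,346.77; payment $1,192.40 (+ $50.00 fee); balance $7,154.37
Week 2: opening $7,154.37; payment $1,192.40; balance $5,961.97
Week 3: opening $5,961.97; payment $1,192.39; balance $4,769.58
Week 4: opening $4,769.58; payment $1,192.40; balance $3,577.18

$3,577.18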